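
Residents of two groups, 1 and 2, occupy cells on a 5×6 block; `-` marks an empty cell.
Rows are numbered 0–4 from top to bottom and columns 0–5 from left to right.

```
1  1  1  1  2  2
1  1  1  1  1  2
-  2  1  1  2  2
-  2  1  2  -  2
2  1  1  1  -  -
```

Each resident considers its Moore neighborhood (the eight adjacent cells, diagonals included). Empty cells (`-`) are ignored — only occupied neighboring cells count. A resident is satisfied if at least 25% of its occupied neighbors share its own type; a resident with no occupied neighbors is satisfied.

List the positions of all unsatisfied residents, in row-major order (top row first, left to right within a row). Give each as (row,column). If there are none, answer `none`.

(2,1), (3,3)

(0,0)1 3/3 ✓
(0,1)1 5/5 ✓
(0,2)1 5/5 ✓
(0,3)1 4/5 ✓
(0,4)2 2/5 ✓
(0,5)2 2/3 ✓
(1,0)1 3/4 ✓
(1,1)1 6/7 ✓
(1,2)1 7/8 ✓
(1,3)1 6/8 ✓
(1,4)1 3/8 ✓
(1,5)2 4/5 ✓
(2,1)2 1/6 ✗
(2,2)1 5/8 ✓
(2,3)1 5/7 ✓
(2,4)2 4/7 ✓
(2,5)2 3/4 ✓
(3,1)2 2/6 ✓
(3,2)1 5/8 ✓
(3,3)2 1/6 ✗
(3,5)2 2/2 ✓
(4,0)2 1/2 ✓
(4,1)1 2/4 ✓
(4,2)1 3/5 ✓
(4,3)1 2/3 ✓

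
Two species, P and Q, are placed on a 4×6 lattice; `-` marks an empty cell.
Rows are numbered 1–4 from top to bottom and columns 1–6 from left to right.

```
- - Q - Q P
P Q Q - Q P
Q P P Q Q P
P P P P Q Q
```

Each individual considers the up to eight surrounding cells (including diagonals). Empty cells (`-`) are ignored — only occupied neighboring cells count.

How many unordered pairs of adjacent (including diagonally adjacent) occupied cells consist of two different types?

Scan each occupied cell's neighbors to the right and below (and the two forward diagonals) so each pair is counted once.
Row 1: Q(1,3)–Q(2,3)= Q(1,3)–Q(2,2)= Q(1,5)–P(1,6)≠ Q(1,5)–Q(2,5)= Q(1,5)–P(2,6)≠ P(1,6)–P(2,6)= P(1,6)–Q(2,5)≠  → 3/7 unlike.
Row 2: P(2,1)–Q(2,2)≠ P(2,1)–Q(3,1)≠ P(2,1)–P(3,2)= Q(2,2)–Q(2,3)= Q(2,2)–P(3,2)≠ Q(2,2)–P(3,3)≠ Q(2,2)–Q(3,1)= Q(2,3)–P(3,3)≠ Q(2,3)–Q(3,4)= Q(2,3)–P(3,2)≠ Q(2,5)–P(2,6)≠ Q(2,5)–Q(3,5)= Q(2,5)–P(3,6)≠ Q(2,5)–Q(3,4)= P(2,6)–P(3,6)= P(2,6)–Q(3,5)≠  → 9/16 unlike.
Row 3: Q(3,1)–P(3,2)≠ Q(3,1)–P(4,1)≠ Q(3,1)–P(4,2)≠ P(3,2)–P(3,3)= P(3,2)–P(4,2)= P(3,2)–P(4,3)= P(3,2)–P(4,1)= P(3,3)–Q(3,4)≠ P(3,3)–P(4,3)= P(3,3)–P(4,4)= P(3,3)–P(4,2)= Q(3,4)–Q(3,5)= Q(3,4)–P(4,4)≠ Q(3,4)–Q(4,5)= Q(3,4)–P(4,3)≠ Q(3,5)–P(3,6)≠ Q(3,5)–Q(4,5)= Q(3,5)–Q(4,6)= Q(3,5)–P(4,4)≠ P(3,6)–Q(4,6)≠ P(3,6)–Q(4,5)≠  → 10/21 unlike.
Row 4: P(4,1)–P(4,2)= P(4,2)–P(4,3)= P(4,3)–P(4,4)= P(4,4)–Q(4,5)≠ Q(4,5)–Q(4,6)=  → 1/5 unlike.
Total adjacent occupied pairs: 49; unlike-type pairs: 23.

23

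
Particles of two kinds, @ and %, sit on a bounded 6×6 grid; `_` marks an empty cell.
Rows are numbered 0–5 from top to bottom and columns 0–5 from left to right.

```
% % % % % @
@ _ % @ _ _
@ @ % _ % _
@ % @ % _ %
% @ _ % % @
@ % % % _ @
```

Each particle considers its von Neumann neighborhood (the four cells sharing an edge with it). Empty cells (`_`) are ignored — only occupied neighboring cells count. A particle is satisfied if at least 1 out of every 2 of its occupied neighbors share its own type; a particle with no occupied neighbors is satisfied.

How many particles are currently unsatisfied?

13

(0,0)% 1/2 ok
(0,1)% 2/2 ok
(0,2)% 3/3 ok
(0,3)% 2/3 ok
(0,4)% 1/2 ok
(0,5)@ 0/1 unhappy
(1,0)@ 1/2 ok
(1,2)% 2/3 ok
(1,3)@ 0/2 unhappy
(2,0)@ 3/3 ok
(2,1)@ 1/3 unhappy
(2,2)% 1/3 unhappy
(2,4)% 0/0 ok
(3,0)@ 1/3 unhappy
(3,1)% 0/4 unhappy
(3,2)@ 0/3 unhappy
(3,3)% 1/2 ok
(3,5)% 0/1 unhappy
(4,0)% 0/3 unhappy
(4,1)@ 0/3 unhappy
(4,3)% 3/3 ok
(4,4)% 1/2 ok
(4,5)@ 1/3 unhappy
(5,0)@ 0/2 unhappy
(5,1)% 1/3 unhappy
(5,2)% 2/2 ok
(5,3)% 2/2 ok
(5,5)@ 1/1 ok
Unsatisfied: (0,5), (1,3), (2,1), (2,2), (3,0), (3,1), (3,2), (3,5), (4,0), (4,1), (4,5), (5,0), (5,1) — 13 in total.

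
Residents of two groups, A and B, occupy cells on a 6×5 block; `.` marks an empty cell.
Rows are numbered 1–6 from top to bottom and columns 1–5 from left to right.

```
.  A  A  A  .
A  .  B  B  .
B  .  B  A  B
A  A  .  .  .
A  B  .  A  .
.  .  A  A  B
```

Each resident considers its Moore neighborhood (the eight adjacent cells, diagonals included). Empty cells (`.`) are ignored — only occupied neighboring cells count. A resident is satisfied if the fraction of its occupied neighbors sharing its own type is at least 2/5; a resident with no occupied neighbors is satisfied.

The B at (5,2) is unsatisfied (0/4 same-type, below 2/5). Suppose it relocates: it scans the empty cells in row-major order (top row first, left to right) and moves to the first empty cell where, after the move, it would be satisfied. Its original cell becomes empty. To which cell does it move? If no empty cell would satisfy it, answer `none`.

(1,5)

Vacating (5,2). Empty cells in order:
  (1,1): 0/2 same-type → still unsatisfied.
  (1,5): 1/2 same-type → satisfied — stop here.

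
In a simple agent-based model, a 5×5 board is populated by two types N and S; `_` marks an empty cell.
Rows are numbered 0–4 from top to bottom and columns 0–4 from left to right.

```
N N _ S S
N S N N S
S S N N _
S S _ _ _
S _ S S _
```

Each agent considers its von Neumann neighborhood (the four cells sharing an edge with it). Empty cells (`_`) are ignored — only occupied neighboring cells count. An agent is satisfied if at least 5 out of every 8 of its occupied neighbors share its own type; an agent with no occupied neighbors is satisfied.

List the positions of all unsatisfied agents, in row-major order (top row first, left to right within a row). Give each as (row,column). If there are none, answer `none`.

(0,0)N 2/2 ok
(0,1)N 1/2 unhappy
(0,3)S 1/2 unhappy
(0,4)S 2/2 ok
(1,0)N 1/3 unhappy
(1,1)S 1/4 unhappy
(1,2)N 2/3 ok
(1,3)N 2/4 unhappy
(1,4)S 1/2 unhappy
(2,0)S 2/3 ok
(2,1)S 3/4 ok
(2,2)N 2/3 ok
(2,3)N 2/2 ok
(3,0)S 3/3 ok
(3,1)S 2/2 ok
(4,0)S 1/1 ok
(4,2)S 1/1 ok
(4,3)S 1/1 ok

(0,1), (0,3), (1,0), (1,1), (1,3), (1,4)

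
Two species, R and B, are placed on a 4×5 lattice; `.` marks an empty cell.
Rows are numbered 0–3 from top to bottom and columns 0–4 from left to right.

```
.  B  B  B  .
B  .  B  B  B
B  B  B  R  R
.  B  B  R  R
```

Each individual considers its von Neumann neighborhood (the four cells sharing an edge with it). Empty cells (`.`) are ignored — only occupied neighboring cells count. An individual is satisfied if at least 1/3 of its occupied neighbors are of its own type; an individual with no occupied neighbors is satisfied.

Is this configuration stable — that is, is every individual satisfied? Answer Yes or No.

(0,1)B 1/1 ✓
(0,2)B 3/3 ✓
(0,3)B 2/2 ✓
(1,0)B 1/1 ✓
(1,2)B 3/3 ✓
(1,3)B 3/4 ✓
(1,4)B 1/2 ✓
(2,0)B 2/2 ✓
(2,1)B 3/3 ✓
(2,2)B 3/4 ✓
(2,3)R 2/4 ✓
(2,4)R 2/3 ✓
(3,1)B 2/2 ✓
(3,2)B 2/3 ✓
(3,3)R 2/3 ✓
(3,4)R 2/2 ✓
All meet the threshold, so the configuration is stable.

Yes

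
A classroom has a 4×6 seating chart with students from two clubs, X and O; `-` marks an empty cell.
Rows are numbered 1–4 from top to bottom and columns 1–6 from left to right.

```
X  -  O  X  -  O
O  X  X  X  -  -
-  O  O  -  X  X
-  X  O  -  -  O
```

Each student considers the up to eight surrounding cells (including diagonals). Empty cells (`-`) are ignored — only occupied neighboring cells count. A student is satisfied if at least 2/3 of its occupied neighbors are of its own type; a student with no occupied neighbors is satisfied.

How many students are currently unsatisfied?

11

Row 1: (1,1)X 1/2 not · (1,3)O 0/4 not · (1,4)X 2/3 satisfied · (1,6)O 0/0 satisfied
Row 2: (2,1)O 1/3 not · (2,2)X 2/6 not · (2,3)X 3/6 not · (2,4)X 3/5 not
Row 3: (3,2)O 3/6 not · (3,3)O 2/6 not · (3,5)X 2/3 satisfied · (3,6)X 1/2 not
Row 4: (4,2)X 0/3 not · (4,3)O 2/3 satisfied · (4,6)O 0/2 not
Unsatisfied: (1,1), (1,3), (2,1), (2,2), (2,3), (2,4), (3,2), (3,3), (3,6), (4,2), (4,6) — 11 in total.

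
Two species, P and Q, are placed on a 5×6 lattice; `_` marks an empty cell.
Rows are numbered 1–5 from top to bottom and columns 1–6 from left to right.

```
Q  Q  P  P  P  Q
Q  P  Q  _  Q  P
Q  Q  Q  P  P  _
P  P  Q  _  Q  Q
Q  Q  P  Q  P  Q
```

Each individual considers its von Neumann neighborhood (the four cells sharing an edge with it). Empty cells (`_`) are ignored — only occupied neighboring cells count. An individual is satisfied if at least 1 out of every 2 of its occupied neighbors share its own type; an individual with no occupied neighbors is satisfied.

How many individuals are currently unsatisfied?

Row 1: (1,1)Q 2/2 ok · (1,2)Q 1/3 unhappy · (1,3)P 1/3 unhappy · (1,4)P 2/2 ok · (1,5)P 1/3 unhappy · (1,6)Q 0/2 unhappy
Row 2: (2,1)Q 2/3 ok · (2,2)P 0/4 unhappy · (2,3)Q 1/3 unhappy · (2,5)Q 0/3 unhappy · (2,6)P 0/2 unhappy
Row 3: (3,1)Q 2/3 ok · (3,2)Q 2/4 ok · (3,3)Q 3/4 ok · (3,4)P 1/2 ok · (3,5)P 1/3 unhappy
Row 4: (4,1)P 1/3 unhappy · (4,2)P 1/4 unhappy · (4,3)Q 1/3 unhappy · (4,5)Q 1/3 unhappy · (4,6)Q 2/2 ok
Row 5: (5,1)Q 1/2 ok · (5,2)Q 1/3 unhappy · (5,3)P 0/3 unhappy · (5,4)Q 0/2 unhappy · (5,5)P 0/3 unhappy · (5,6)Q 1/2 ok
Unsatisfied: (1,2), (1,3), (1,5), (1,6), (2,2), (2,3), (2,5), (2,6), (3,5), (4,1), (4,2), (4,3), (4,5), (5,2), (5,3), (5,4), (5,5) — 17 in total.

17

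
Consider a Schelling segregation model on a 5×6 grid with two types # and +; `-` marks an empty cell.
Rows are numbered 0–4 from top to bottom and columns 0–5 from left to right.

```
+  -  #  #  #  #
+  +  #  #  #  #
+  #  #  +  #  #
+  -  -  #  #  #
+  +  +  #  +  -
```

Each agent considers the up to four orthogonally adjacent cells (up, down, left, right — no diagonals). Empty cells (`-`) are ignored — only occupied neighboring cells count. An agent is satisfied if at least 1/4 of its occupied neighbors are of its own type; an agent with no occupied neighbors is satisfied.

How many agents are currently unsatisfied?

Row 0: (0,0)+ 1/1 satisfied · (0,2)# 2/2 satisfied · (0,3)# 3/3 satisfied · (0,4)# 3/3 satisfied · (0,5)# 2/2 satisfied
Row 1: (1,0)+ 3/3 satisfied · (1,1)+ 1/3 satisfied · (1,2)# 3/4 satisfied · (1,3)# 3/4 satisfied · (1,4)# 4/4 satisfied · (1,5)# 3/3 satisfied
Row 2: (2,0)+ 2/3 satisfied · (2,1)# 1/3 satisfied · (2,2)# 2/3 satisfied · (2,3)+ 0/4 not · (2,4)# 3/4 satisfied · (2,5)# 3/3 satisfied
Row 3: (3,0)+ 2/2 satisfied · (3,3)# 2/3 satisfied · (3,4)# 3/4 satisfied · (3,5)# 2/2 satisfied
Row 4: (4,0)+ 2/2 satisfied · (4,1)+ 2/2 satisfied · (4,2)+ 1/2 satisfied · (4,3)# 1/3 satisfied · (4,4)+ 0/2 not
Unsatisfied: (2,3), (4,4) — 2 in total.

2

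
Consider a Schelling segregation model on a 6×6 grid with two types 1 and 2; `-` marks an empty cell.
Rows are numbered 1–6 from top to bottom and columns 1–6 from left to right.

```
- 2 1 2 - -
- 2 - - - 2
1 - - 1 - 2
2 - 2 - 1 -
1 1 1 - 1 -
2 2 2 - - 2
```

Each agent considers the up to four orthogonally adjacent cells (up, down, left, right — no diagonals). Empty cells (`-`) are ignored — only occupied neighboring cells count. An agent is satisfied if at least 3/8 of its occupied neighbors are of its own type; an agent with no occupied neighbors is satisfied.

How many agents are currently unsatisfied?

7

(1,2)2 1/2 satisfied
(1,3)1 0/2 not
(1,4)2 0/1 not
(2,2)2 1/1 satisfied
(2,6)2 1/1 satisfied
(3,1)1 0/1 not
(3,4)1 0/0 satisfied
(3,6)2 1/1 satisfied
(4,1)2 0/2 not
(4,3)2 0/1 not
(4,5)1 1/1 satisfied
(5,1)1 1/3 not
(5,2)1 2/3 satisfied
(5,3)1 1/3 not
(5,5)1 1/1 satisfied
(6,1)2 1/2 satisfied
(6,2)2 2/3 satisfied
(6,3)2 1/2 satisfied
(6,6)2 0/0 satisfied
Unsatisfied: (1,3), (1,4), (3,1), (4,1), (4,3), (5,1), (5,3) — 7 in total.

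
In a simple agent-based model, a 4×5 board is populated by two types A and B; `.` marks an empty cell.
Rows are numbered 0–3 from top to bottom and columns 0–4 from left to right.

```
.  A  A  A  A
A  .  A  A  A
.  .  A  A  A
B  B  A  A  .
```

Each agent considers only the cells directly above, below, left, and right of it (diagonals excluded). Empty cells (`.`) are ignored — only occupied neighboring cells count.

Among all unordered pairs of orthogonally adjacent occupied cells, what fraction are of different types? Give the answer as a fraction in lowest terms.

Scan each occupied cell's neighbors to the right and below so each pair is counted once.
Row 0: A(0,1)–A(0,2)= A(0,2)–A(0,3)= A(0,2)–A(1,2)= A(0,3)–A(0,4)= A(0,3)–A(1,3)= A(0,4)–A(1,4)=  → 0/6 unlike.
Row 1: A(1,2)–A(1,3)= A(1,2)–A(2,2)= A(1,3)–A(1,4)= A(1,3)–A(2,3)= A(1,4)–A(2,4)=  → 0/5 unlike.
Row 2: A(2,2)–A(2,3)= A(2,2)–A(3,2)= A(2,3)–A(2,4)= A(2,3)–A(3,3)=  → 0/4 unlike.
Row 3: B(3,0)–B(3,1)= B(3,1)–A(3,2)≠ A(3,2)–A(3,3)=  → 1/3 unlike.
Total adjacent occupied pairs: 18; unlike-type pairs: 1.
1/18 is already in lowest terms.

1/18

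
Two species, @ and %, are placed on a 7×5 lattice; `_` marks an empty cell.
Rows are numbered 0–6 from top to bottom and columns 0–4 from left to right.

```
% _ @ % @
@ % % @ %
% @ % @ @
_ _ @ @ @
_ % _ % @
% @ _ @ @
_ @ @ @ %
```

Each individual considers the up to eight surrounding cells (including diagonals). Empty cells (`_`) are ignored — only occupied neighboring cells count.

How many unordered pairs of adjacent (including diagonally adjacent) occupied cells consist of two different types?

35

Scan each occupied cell's neighbors to the right and below (and the two forward diagonals) so each pair is counted once.
From row 0: 7 unlike of 12 pairs (running 7/12).
From row 1: 10 unlike of 17 pairs (running 17/29).
From row 2: 5 unlike of 12 pairs (running 22/41).
From row 3: 4 unlike of 8 pairs (running 26/49).
From row 4: 4 unlike of 7 pairs (running 30/56).
From row 5: 4 unlike of 10 pairs (running 34/66).
From row 6: 1 unlike of 3 pairs (running 35/69).
Total adjacent occupied pairs: 69; unlike-type pairs: 35.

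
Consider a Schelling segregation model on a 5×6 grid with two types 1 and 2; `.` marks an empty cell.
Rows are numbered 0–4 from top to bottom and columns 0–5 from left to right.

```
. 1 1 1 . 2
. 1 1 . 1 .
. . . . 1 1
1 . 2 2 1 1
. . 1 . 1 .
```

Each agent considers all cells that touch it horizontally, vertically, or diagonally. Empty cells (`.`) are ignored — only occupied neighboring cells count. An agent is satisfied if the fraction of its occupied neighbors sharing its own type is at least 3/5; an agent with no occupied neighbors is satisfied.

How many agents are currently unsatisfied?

(0,1)1 3/3 ok
(0,2)1 4/4 ok
(0,3)1 3/3 ok
(0,5)2 0/1 unhappy
(1,1)1 3/3 ok
(1,2)1 4/4 ok
(1,4)1 3/4 ok
(2,4)1 4/5 ok
(2,5)1 4/4 ok
(3,0)1 0/0 ok
(3,2)2 1/2 unhappy
(3,3)2 1/5 unhappy
(3,4)1 4/5 ok
(3,5)1 4/4 ok
(4,2)1 0/2 unhappy
(4,4)1 2/3 ok
Unsatisfied: (0,5), (3,2), (3,3), (4,2) — 4 in total.

4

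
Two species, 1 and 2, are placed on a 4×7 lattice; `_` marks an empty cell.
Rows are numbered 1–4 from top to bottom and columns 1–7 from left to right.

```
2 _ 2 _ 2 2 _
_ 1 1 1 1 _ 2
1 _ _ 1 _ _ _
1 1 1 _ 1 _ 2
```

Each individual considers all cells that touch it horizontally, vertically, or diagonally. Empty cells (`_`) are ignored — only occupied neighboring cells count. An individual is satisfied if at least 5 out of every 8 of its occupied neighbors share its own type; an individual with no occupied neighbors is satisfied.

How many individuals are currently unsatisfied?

(1,1)2 0/1 ✗
(1,3)2 0/3 ✗
(1,5)2 1/3 ✗
(1,6)2 2/3 ✓
(2,2)1 2/4 ✗
(2,3)1 3/4 ✓
(2,4)1 3/5 ✗
(2,5)1 2/4 ✗
(2,7)2 1/1 ✓
(3,1)1 3/3 ✓
(3,4)1 5/5 ✓
(4,1)1 2/2 ✓
(4,2)1 3/3 ✓
(4,3)1 2/2 ✓
(4,5)1 1/1 ✓
(4,7)2 0/0 ✓
Unsatisfied: (1,1), (1,3), (1,5), (2,2), (2,4), (2,5) — 6 in total.

6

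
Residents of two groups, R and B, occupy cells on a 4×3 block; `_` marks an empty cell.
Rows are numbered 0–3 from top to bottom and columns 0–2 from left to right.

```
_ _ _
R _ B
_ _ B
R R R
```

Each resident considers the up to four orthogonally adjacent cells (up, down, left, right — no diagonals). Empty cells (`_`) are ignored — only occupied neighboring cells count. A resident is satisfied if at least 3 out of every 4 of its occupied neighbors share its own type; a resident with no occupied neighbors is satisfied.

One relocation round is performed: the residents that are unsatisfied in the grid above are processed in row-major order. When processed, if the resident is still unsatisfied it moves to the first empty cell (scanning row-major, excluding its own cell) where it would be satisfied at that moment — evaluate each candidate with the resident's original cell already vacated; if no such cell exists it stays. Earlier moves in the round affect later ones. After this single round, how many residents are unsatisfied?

Initially unsatisfied (in order): (2,2), (3,2).
  (2,2) → (0,1).
  (3,2): now satisfied by earlier moves; stays.
Resulting grid:
_ B _
R _ B
_ _ _
R R R
All satisfied now.

0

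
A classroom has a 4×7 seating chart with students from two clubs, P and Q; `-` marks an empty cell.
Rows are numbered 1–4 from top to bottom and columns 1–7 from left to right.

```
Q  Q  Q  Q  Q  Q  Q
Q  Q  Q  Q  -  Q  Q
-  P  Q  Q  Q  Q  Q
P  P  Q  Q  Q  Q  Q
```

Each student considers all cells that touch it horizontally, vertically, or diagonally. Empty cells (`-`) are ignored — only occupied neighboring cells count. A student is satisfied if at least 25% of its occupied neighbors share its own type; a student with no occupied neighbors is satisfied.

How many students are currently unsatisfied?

(1,1)Q 3/3 ✓
(1,2)Q 5/5 ✓
(1,3)Q 5/5 ✓
(1,4)Q 4/4 ✓
(1,5)Q 4/4 ✓
(1,6)Q 4/4 ✓
(1,7)Q 3/3 ✓
(2,1)Q 3/4 ✓
(2,2)Q 6/7 ✓
(2,3)Q 7/8 ✓
(2,4)Q 7/7 ✓
(2,6)Q 7/7 ✓
(2,7)Q 5/5 ✓
(3,2)P 2/7 ✓
(3,3)Q 6/8 ✓
(3,4)Q 7/7 ✓
(3,5)Q 7/7 ✓
(3,6)Q 7/7 ✓
(3,7)Q 5/5 ✓
(4,1)P 2/2 ✓
(4,2)P 2/4 ✓
(4,3)Q 3/5 ✓
(4,4)Q 5/5 ✓
(4,5)Q 5/5 ✓
(4,6)Q 5/5 ✓
(4,7)Q 3/3 ✓
Every one meets the threshold.

0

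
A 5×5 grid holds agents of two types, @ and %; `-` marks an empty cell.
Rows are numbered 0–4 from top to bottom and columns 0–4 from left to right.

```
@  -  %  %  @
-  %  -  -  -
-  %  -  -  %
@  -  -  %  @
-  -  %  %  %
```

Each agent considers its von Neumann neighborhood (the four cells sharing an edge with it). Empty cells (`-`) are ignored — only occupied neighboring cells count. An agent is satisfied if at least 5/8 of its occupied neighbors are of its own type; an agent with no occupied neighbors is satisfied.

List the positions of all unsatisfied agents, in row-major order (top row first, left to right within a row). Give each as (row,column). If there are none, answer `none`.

Row 0: (0,0)@ 0/0 ✓ · (0,2)% 1/1 ✓ · (0,3)% 1/2 ✗ · (0,4)@ 0/1 ✗
Row 1: (1,1)% 1/1 ✓
Row 2: (2,1)% 1/1 ✓ · (2,4)% 0/1 ✗
Row 3: (3,0)@ 0/0 ✓ · (3,3)% 1/2 ✗ · (3,4)@ 0/3 ✗
Row 4: (4,2)% 1/1 ✓ · (4,3)% 3/3 ✓ · (4,4)% 1/2 ✗

(0,3), (0,4), (2,4), (3,3), (3,4), (4,4)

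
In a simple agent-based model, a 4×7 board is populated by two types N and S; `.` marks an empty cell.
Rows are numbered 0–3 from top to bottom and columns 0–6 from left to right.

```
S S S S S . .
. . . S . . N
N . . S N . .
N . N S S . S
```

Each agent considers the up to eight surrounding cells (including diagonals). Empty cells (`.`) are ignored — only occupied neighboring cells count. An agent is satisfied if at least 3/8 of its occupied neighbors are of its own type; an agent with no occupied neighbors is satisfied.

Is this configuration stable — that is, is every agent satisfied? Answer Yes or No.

(0,0)S 1/1 ok
(0,1)S 2/2 ok
(0,2)S 3/3 ok
(0,3)S 3/3 ok
(0,4)S 2/2 ok
(1,3)S 4/5 ok
(1,6)N 0/0 ok
(2,0)N 1/1 ok
(2,3)S 3/5 ok
(2,4)N 0/4 unhappy
(3,0)N 1/1 ok
(3,2)N 0/2 unhappy
(3,3)S 2/4 ok
(3,4)S 2/3 ok
(3,6)S 0/0 ok
For instance (2,4) has only 0/4 same-type neighbors, below 3/8.

No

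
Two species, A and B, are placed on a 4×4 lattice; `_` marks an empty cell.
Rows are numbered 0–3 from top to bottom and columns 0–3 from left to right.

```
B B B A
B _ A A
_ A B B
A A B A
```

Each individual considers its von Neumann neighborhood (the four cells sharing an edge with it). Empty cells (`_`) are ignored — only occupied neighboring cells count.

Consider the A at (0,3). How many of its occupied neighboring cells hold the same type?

1

Occupied neighbors of (0,3): (1,3)=A, (0,2)=B.
Same type (A): 1 of 2.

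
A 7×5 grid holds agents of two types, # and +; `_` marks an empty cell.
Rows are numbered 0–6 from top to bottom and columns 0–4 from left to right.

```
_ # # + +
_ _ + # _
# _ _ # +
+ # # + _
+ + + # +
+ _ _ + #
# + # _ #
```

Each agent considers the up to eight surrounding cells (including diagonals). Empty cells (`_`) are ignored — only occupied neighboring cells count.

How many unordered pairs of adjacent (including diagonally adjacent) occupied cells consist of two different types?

29

Scan each occupied cell's neighbors to the right and below (and the two forward diagonals) so each pair is counted once.
Row 0: #(0,1)–#(0,2)= #(0,1)–+(1,2)≠ #(0,2)–+(0,3)≠ #(0,2)–+(1,2)≠ #(0,2)–#(1,3)= +(0,3)–+(0,4)= +(0,3)–#(1,3)≠ +(0,3)–+(1,2)= +(0,4)–#(1,3)≠  → 5/9 unlike.
Row 1: +(1,2)–#(1,3)≠ +(1,2)–#(2,3)≠ #(1,3)–#(2,3)= #(1,3)–+(2,4)≠  → 3/4 unlike.
Row 2: #(2,0)–+(3,0)≠ #(2,0)–#(3,1)= #(2,3)–+(2,4)≠ #(2,3)–+(3,3)≠ #(2,3)–#(3,2)= +(2,4)–+(3,3)=  → 3/6 unlike.
Row 3: +(3,0)–#(3,1)≠ +(3,0)–+(4,0)= +(3,0)–+(4,1)= #(3,1)–#(3,2)= #(3,1)–+(4,1)≠ #(3,1)–+(4,2)≠ #(3,1)–+(4,0)≠ #(3,2)–+(3,3)≠ #(3,2)–+(4,2)≠ #(3,2)–#(4,3)= #(3,2)–+(4,1)≠ +(3,3)–#(4,3)≠ +(3,3)–+(4,4)= +(3,3)–+(4,2)=  → 8/14 unlike.
Row 4: +(4,0)–+(4,1)= +(4,0)–+(5,0)= +(4,1)–+(4,2)= +(4,1)–+(5,0)= +(4,2)–#(4,3)≠ +(4,2)–+(5,3)= #(4,3)–+(4,4)≠ #(4,3)–+(5,3)≠ #(4,3)–#(5,4)= +(4,4)–#(5,4)≠ +(4,4)–+(5,3)=  → 4/11 unlike.
Row 5: +(5,0)–#(6,0)≠ +(5,0)–+(6,1)= +(5,3)–#(5,4)≠ +(5,3)–#(6,4)≠ +(5,3)–#(6,2)≠ #(5,4)–#(6,4)=  → 4/6 unlike.
Row 6: #(6,0)–+(6,1)≠ +(6,1)–#(6,2)≠  → 2/2 unlike.
Total adjacent occupied pairs: 52; unlike-type pairs: 29.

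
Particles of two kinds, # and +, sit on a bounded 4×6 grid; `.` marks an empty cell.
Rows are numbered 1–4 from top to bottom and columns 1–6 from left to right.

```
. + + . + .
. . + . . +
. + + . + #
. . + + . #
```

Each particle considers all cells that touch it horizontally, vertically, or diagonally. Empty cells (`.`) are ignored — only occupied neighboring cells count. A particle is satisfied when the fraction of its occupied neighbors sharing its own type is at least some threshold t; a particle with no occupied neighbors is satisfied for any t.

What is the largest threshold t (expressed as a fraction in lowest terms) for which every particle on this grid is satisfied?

1/3

Row 1: (1,2)+ 2/2 · (1,3)+ 2/2 · (1,5)+ 1/1
Row 2: (2,3)+ 4/4 · (2,6)+ 2/3
Row 3: (3,2)+ 3/3 · (3,3)+ 4/4 · (3,5)+ 2/4 · (3,6)# 1/3
Row 4: (4,3)+ 3/3 · (4,4)+ 3/3 · (4,6)# 1/2
The smallest same-type fraction is 1/3 at (3,6), which reduces to 1/3. Any threshold above that leaves this particle unsatisfied.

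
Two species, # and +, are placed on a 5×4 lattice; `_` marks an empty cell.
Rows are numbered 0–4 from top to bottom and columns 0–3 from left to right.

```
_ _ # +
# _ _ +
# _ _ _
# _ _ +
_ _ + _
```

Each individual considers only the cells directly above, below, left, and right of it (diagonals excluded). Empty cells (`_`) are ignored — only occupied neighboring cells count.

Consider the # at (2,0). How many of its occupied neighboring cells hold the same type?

2

Occupied neighbors of (2,0): (1,0)=#, (3,0)=#.
Same type (#): 2 of 2.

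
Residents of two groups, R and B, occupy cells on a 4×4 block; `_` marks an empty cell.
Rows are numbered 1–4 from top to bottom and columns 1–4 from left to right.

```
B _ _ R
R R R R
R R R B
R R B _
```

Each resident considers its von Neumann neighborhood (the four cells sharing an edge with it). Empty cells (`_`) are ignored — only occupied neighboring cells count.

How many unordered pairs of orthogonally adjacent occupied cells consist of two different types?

Scan each occupied cell's neighbors to the right and below so each pair is counted once.
Row 1: B(1,1)–R(2,1)≠ R(1,4)–R(2,4)=  → 1/2 unlike.
Row 2: R(2,1)–R(2,2)= R(2,1)–R(3,1)= R(2,2)–R(2,3)= R(2,2)–R(3,2)= R(2,3)–R(2,4)= R(2,3)–R(3,3)= R(2,4)–B(3,4)≠  → 1/7 unlike.
Row 3: R(3,1)–R(3,2)= R(3,1)–R(4,1)= R(3,2)–R(3,3)= R(3,2)–R(4,2)= R(3,3)–B(3,4)≠ R(3,3)–B(4,3)≠  → 2/6 unlike.
Row 4: R(4,1)–R(4,2)= R(4,2)–B(4,3)≠  → 1/2 unlike.
Total adjacent occupied pairs: 17; unlike-type pairs: 5.

5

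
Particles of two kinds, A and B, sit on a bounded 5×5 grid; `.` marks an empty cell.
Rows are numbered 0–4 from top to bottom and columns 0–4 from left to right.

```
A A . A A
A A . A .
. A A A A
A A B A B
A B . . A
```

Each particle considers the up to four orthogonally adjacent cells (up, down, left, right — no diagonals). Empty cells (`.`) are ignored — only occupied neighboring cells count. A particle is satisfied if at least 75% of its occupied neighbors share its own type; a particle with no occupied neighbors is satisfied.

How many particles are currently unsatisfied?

9

(0,0)A 2/2 satisfied
(0,1)A 2/2 satisfied
(0,3)A 2/2 satisfied
(0,4)A 1/1 satisfied
(1,0)A 2/2 satisfied
(1,1)A 3/3 satisfied
(1,3)A 2/2 satisfied
(2,1)A 3/3 satisfied
(2,2)A 2/3 not
(2,3)A 4/4 satisfied
(2,4)A 1/2 not
(3,0)A 2/2 satisfied
(3,1)A 2/4 not
(3,2)B 0/3 not
(3,3)A 1/3 not
(3,4)B 0/3 not
(4,0)A 1/2 not
(4,1)B 0/2 not
(4,4)A 0/1 not
Unsatisfied: (2,2), (2,4), (3,1), (3,2), (3,3), (3,4), (4,0), (4,1), (4,4) — 9 in total.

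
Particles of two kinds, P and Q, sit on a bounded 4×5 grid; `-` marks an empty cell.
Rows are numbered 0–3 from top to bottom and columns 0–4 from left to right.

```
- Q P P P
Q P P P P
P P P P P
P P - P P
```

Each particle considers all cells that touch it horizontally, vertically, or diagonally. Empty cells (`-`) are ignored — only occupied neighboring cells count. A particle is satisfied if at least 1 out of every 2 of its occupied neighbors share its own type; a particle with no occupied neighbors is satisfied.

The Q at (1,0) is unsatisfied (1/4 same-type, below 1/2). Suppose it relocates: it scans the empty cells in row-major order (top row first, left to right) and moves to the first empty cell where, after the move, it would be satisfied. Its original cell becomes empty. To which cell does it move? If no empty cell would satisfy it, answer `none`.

(0,0)

Vacating (1,0). Empty cells in order:
  (0,0): 1/2 same-type → satisfied — stop here.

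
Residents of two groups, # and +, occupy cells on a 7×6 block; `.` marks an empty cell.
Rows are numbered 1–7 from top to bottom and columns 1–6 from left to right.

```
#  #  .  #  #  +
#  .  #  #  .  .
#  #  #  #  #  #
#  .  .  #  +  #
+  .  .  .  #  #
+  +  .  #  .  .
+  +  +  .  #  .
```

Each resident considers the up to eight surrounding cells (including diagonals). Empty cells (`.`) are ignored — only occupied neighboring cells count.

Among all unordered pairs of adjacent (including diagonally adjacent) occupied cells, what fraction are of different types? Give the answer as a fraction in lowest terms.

2/11

Scan each occupied cell's neighbors to the right and below (and the two forward diagonals) so each pair is counted once.
From row 1: 1 unlike of 9 pairs (running 1/9).
From row 2: 0 unlike of 9 pairs (running 1/18).
From row 3: 3 unlike of 15 pairs (running 4/33).
From row 4: 5 unlike of 8 pairs (running 9/41).
From row 5: 0 unlike of 4 pairs (running 9/45).
From row 6: 1 unlike of 8 pairs (running 10/53).
From row 7: 0 unlike of 2 pairs (running 10/55).
Total adjacent occupied pairs: 55; unlike-type pairs: 10.
10/55 reduces to 2/11.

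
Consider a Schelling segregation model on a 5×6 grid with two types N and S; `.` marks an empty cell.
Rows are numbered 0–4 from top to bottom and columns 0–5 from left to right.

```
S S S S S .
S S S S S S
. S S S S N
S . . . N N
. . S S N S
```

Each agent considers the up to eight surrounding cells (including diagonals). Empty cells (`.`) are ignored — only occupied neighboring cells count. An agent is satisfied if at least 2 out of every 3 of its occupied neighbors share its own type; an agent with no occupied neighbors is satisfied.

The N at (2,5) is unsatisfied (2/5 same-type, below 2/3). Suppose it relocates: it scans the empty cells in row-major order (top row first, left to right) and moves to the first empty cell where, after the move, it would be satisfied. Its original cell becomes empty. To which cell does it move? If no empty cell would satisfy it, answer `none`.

none

Vacating (2,5). Empty cells in order:
  (0,5): 0/3 same-type → still unsatisfied.
  (2,0): 0/4 same-type → still unsatisfied.
  (3,1): 0/4 same-type → still unsatisfied.
  (3,2): 0/5 same-type → still unsatisfied.
  (3,3): 2/7 same-type → still unsatisfied.
  (4,0): 0/1 same-type → still unsatisfied.
  (4,1): 0/2 same-type → still unsatisfied.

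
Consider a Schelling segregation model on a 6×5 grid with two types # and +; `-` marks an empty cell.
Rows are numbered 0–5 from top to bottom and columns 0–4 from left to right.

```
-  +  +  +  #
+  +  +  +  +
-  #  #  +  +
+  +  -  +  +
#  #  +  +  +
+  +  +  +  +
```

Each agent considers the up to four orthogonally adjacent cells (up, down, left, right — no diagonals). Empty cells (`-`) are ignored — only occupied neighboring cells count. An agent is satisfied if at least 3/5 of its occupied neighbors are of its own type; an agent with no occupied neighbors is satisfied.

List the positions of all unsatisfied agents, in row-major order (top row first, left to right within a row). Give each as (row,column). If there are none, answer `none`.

(0,1)+ 2/2 ✓
(0,2)+ 3/3 ✓
(0,3)+ 2/3 ✓
(0,4)# 0/2 ✗
(1,0)+ 1/1 ✓
(1,1)+ 3/4 ✓
(1,2)+ 3/4 ✓
(1,3)+ 4/4 ✓
(1,4)+ 2/3 ✓
(2,1)# 1/3 ✗
(2,2)# 1/3 ✗
(2,3)+ 3/4 ✓
(2,4)+ 3/3 ✓
(3,0)+ 1/2 ✗
(3,1)+ 1/3 ✗
(3,3)+ 3/3 ✓
(3,4)+ 3/3 ✓
(4,0)# 1/3 ✗
(4,1)# 1/4 ✗
(4,2)+ 2/3 ✓
(4,3)+ 4/4 ✓
(4,4)+ 3/3 ✓
(5,0)+ 1/2 ✗
(5,1)+ 2/3 ✓
(5,2)+ 3/3 ✓
(5,3)+ 3/3 ✓
(5,4)+ 2/2 ✓

(0,4), (2,1), (2,2), (3,0), (3,1), (4,0), (4,1), (5,0)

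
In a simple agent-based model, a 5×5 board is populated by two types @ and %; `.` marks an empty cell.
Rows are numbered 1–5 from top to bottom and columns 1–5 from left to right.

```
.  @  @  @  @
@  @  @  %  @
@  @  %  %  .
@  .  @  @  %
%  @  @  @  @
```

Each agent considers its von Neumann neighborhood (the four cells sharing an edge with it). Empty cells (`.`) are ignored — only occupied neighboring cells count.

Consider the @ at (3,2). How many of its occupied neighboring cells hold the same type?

Occupied neighbors of (3,2): (2,2)=@, (3,1)=@, (3,3)=%.
Same type (@): 2 of 3.

2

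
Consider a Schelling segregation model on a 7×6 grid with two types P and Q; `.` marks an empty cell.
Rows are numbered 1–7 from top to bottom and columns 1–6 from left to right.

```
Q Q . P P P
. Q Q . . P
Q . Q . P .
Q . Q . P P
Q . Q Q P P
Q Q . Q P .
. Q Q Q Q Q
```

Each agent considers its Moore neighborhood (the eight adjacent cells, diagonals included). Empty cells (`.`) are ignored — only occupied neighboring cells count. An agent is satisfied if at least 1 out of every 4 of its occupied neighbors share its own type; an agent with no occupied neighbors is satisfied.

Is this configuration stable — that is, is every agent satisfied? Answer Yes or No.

Yes

Row 1: (1,1)Q 2/2 satisfied · (1,2)Q 3/3 satisfied · (1,4)P 1/2 satisfied · (1,5)P 3/3 satisfied · (1,6)P 2/2 satisfied
Row 2: (2,2)Q 5/5 satisfied · (2,3)Q 3/4 satisfied · (2,6)P 3/3 satisfied
Row 3: (3,1)Q 2/2 satisfied · (3,3)Q 3/3 satisfied · (3,5)P 3/3 satisfied
Row 4: (4,1)Q 2/2 satisfied · (4,3)Q 3/3 satisfied · (4,5)P 4/5 satisfied · (4,6)P 4/4 satisfied
Row 5: (5,1)Q 3/3 satisfied · (5,3)Q 4/4 satisfied · (5,4)Q 3/6 satisfied · (5,5)P 4/6 satisfied · (5,6)P 4/4 satisfied
Row 6: (6,1)Q 3/3 satisfied · (6,2)Q 5/5 satisfied · (6,4)Q 5/7 satisfied · (6,5)P 2/7 satisfied
Row 7: (7,2)Q 3/3 satisfied · (7,3)Q 4/4 satisfied · (7,4)Q 3/4 satisfied · (7,5)Q 3/4 satisfied · (7,6)Q 1/2 satisfied
All meet the threshold, so the configuration is stable.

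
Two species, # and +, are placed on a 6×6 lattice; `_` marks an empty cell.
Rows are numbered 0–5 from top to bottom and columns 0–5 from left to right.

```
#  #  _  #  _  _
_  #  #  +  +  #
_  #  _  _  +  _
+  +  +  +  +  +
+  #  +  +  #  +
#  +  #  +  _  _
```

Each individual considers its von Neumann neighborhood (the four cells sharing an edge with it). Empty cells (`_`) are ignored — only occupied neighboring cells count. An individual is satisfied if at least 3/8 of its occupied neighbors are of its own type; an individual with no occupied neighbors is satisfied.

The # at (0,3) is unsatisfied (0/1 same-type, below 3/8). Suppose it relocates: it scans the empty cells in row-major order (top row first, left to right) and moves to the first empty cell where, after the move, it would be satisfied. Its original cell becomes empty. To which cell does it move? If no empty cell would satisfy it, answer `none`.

Vacating (0,3). Empty cells in order:
  (0,2): 2/2 same-type → satisfied — stop here.

(0,2)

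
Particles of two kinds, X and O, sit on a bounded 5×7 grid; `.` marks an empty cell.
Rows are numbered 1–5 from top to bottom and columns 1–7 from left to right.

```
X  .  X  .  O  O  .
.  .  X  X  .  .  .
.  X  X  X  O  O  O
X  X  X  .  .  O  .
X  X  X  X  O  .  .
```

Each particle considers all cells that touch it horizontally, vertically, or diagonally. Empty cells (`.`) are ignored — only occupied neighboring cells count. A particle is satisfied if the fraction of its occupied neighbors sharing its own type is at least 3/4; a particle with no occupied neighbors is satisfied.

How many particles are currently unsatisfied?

5

(1,1)X 0/0 satisfied
(1,3)X 2/2 satisfied
(1,5)O 1/2 not
(1,6)O 1/1 satisfied
(2,3)X 5/5 satisfied
(2,4)X 4/6 not
(3,2)X 5/5 satisfied
(3,3)X 6/6 satisfied
(3,4)X 4/5 satisfied
(3,5)O 2/4 not
(3,6)O 3/3 satisfied
(3,7)O 2/2 satisfied
(4,1)X 4/4 satisfied
(4,2)X 7/7 satisfied
(4,3)X 7/7 satisfied
(4,6)O 4/4 satisfied
(5,1)X 3/3 satisfied
(5,2)X 5/5 satisfied
(5,3)X 4/4 satisfied
(5,4)X 2/3 not
(5,5)O 1/2 not
Unsatisfied: (1,5), (2,4), (3,5), (5,4), (5,5) — 5 in total.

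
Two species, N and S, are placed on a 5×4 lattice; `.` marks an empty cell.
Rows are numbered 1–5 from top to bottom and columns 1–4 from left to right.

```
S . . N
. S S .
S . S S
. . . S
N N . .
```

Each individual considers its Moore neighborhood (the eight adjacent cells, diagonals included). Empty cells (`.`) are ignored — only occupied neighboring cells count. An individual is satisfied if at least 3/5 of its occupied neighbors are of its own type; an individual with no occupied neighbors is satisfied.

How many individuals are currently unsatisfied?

(1,1)S 1/1 ok
(1,4)N 0/1 unhappy
(2,2)S 4/4 ok
(2,3)S 3/4 ok
(3,1)S 1/1 ok
(3,3)S 4/4 ok
(3,4)S 3/3 ok
(4,4)S 2/2 ok
(5,1)N 1/1 ok
(5,2)N 1/1 ok
Unsatisfied: (1,4) — 1 in total.

1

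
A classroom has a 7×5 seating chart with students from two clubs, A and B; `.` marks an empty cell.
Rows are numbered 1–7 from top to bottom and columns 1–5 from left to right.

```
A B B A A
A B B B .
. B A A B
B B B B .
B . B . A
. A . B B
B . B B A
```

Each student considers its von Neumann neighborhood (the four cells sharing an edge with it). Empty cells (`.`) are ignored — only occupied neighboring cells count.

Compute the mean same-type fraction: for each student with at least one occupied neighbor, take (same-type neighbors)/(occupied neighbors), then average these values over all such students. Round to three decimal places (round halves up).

Row 1: (1,1)A 1/2 · (1,2)B 2/3 · (1,3)B 2/3 · (1,4)A 1/3 · (1,5)A 1/1
Row 2: (2,1)A 1/2 · (2,2)B 3/4 · (2,3)B 3/4 · (2,4)B 1/3
Row 3: (3,2)B 2/3 · (3,3)A 1/4 · (3,4)A 1/4 · (3,5)B 0/1
Row 4: (4,1)B 2/2 · (4,2)B 3/3 · (4,3)B 3/4 · (4,4)B 1/2
Row 5: (5,1)B 1/1 · (5,3)B 1/1 · (5,5)A 0/1
Row 6: (6,2)A — no occupied neighbors · (6,4)B 2/2 · (6,5)B 1/3
Row 7: (7,1)B — no occupied neighbors · (7,3)B 1/1 · (7,4)B 2/3 · (7,5)A 0/2
Sum over 25 students: 1/2 + 2/3 + 2/3 + 1/3 + 1/1 + 1/2 + 3/4 + 3/4 + 1/3 + 2/3 + 1/4 + 1/4 + 0/1 + 2/2 + 3/3 + 3/4 + 1/2 + 1/1 + 1/1 + 0/1 + 2/2 + 1/3 + 1/1 + 2/3 + 0/2 = 179/12; mean = 179/12 ÷ 25 = 179/300 = 0.596666… → 0.597.

0.597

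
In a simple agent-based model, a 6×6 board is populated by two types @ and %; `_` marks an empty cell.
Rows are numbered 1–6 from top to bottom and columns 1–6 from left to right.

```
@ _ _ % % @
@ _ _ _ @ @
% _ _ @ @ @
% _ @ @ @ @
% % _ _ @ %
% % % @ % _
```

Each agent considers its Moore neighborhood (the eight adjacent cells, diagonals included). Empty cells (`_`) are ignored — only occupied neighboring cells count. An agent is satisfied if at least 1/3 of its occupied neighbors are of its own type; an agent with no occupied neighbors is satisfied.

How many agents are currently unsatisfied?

2

Row 1: (1,1)@ 1/1 satisfied · (1,4)% 1/2 satisfied · (1,5)% 1/4 not · (1,6)@ 2/3 satisfied
Row 2: (2,1)@ 1/2 satisfied · (2,5)@ 5/7 satisfied · (2,6)@ 4/5 satisfied
Row 3: (3,1)% 1/2 satisfied · (3,4)@ 5/5 satisfied · (3,5)@ 7/7 satisfied · (3,6)@ 5/5 satisfied
Row 4: (4,1)% 3/3 satisfied · (4,3)@ 2/3 satisfied · (4,4)@ 5/5 satisfied · (4,5)@ 6/7 satisfied · (4,6)@ 4/5 satisfied
Row 5: (5,1)% 4/4 satisfied · (5,2)% 5/6 satisfied · (5,5)@ 4/6 satisfied · (5,6)% 1/4 not
Row 6: (6,1)% 3/3 satisfied · (6,2)% 4/4 satisfied · (6,3)% 2/3 satisfied · (6,4)@ 1/3 satisfied · (6,5)% 1/3 satisfied
Unsatisfied: (1,5), (5,6) — 2 in total.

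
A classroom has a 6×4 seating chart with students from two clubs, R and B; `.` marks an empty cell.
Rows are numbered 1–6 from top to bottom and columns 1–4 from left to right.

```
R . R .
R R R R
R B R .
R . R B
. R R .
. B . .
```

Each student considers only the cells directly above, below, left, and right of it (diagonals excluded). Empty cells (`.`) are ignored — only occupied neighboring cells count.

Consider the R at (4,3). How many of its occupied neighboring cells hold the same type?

2

Occupied neighbors of (4,3): (3,3)=R, (5,3)=R, (4,4)=B.
Same type (R): 2 of 3.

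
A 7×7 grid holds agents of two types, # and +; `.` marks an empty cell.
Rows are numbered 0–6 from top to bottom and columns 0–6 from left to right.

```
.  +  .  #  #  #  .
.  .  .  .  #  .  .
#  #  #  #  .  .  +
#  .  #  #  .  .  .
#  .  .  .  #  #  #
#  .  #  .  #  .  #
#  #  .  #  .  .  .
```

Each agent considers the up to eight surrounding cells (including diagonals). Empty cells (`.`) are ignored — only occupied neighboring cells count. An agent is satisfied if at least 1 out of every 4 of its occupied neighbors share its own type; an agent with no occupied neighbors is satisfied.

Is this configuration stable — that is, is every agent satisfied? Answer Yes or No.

Row 0: (0,1)+ 0/0 ✓ · (0,3)# 2/2 ✓ · (0,4)# 3/3 ✓ · (0,5)# 2/2 ✓
Row 1: (1,4)# 4/4 ✓
Row 2: (2,0)# 2/2 ✓ · (2,1)# 4/4 ✓ · (2,2)# 4/4 ✓ · (2,3)# 4/4 ✓ · (2,6)+ 0/0 ✓
Row 3: (3,0)# 3/3 ✓ · (3,2)# 4/4 ✓ · (3,3)# 4/4 ✓
Row 4: (4,0)# 2/2 ✓ · (4,4)# 3/3 ✓ · (4,5)# 4/4 ✓ · (4,6)# 2/2 ✓
Row 5: (5,0)# 3/3 ✓ · (5,2)# 2/2 ✓ · (5,4)# 3/3 ✓ · (5,6)# 2/2 ✓
Row 6: (6,0)# 2/2 ✓ · (6,1)# 3/3 ✓ · (6,3)# 2/2 ✓
All meet the threshold, so the configuration is stable.

Yes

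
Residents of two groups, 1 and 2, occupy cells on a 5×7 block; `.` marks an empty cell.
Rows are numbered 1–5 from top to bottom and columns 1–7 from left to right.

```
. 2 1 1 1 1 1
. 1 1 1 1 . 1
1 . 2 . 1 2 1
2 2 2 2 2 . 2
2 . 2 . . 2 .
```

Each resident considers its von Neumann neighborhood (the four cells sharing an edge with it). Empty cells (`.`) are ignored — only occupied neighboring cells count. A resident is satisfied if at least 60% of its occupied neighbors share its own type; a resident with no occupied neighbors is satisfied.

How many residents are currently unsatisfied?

Row 1: (1,2)2 0/2 unhappy · (1,3)1 2/3 ok · (1,4)1 3/3 ok · (1,5)1 3/3 ok · (1,6)1 2/2 ok · (1,7)1 2/2 ok
Row 2: (2,2)1 1/2 unhappy · (2,3)1 3/4 ok · (2,4)1 3/3 ok · (2,5)1 3/3 ok · (2,7)1 2/2 ok
Row 3: (3,1)1 0/1 unhappy · (3,3)2 1/2 unhappy · (3,5)1 1/3 unhappy · (3,6)2 0/2 unhappy · (3,7)1 1/3 unhappy
Row 4: (4,1)2 2/3 ok · (4,2)2 2/2 ok · (4,3)2 4/4 ok · (4,4)2 2/2 ok · (4,5)2 1/2 unhappy · (4,7)2 0/1 unhappy
Row 5: (5,1)2 1/1 ok · (5,3)2 1/1 ok · (5,6)2 0/0 ok
Unsatisfied: (1,2), (2,2), (3,1), (3,3), (3,5), (3,6), (3,7), (4,5), (4,7) — 9 in total.

9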